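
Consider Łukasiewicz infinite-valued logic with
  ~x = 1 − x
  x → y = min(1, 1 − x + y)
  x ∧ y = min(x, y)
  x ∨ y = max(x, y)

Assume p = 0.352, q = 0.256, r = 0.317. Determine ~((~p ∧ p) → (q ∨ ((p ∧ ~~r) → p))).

0.000

~p = 1 − 0.352 = 0.648
~p ∧ p = min(0.648, 0.352) = 0.352
~r = 1 − 0.317 = 0.683
~~r = 1 − 0.683 = 0.317
p ∧ ~~r = min(0.352, 0.317) = 0.317
(p ∧ ~~r) → p = min(1, 1 − 0.317 + 0.352) = min(1, 1.035) = 1.000
q ∨ ((p ∧ ~~r) → p) = max(0.256, 1.000) = 1.000
(~p ∧ p) → (q ∨ ((p ∧ ~~r) → p)) = min(1, 1 − 0.352 + 1.000) = min(1, 1.648) = 1.000
~((~p ∧ p) → (q ∨ ((p ∧ ~~r) → p))) = 1 − 1.000 = 0.000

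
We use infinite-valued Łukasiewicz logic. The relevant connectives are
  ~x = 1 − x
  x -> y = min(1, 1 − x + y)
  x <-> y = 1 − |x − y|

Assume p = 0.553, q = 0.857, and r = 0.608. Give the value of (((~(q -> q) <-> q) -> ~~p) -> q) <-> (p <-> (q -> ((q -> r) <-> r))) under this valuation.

0.696

q -> q = min(1, 1 − 0.857 + 0.857) = min(1, 1.000) = 1.000
~(q -> q) = 1 − 1.000 = 0.000
~(q -> q) <-> q = 1 − |0.000 − 0.857| = 1 − 0.857 = 0.143
~p = 1 − 0.553 = 0.447
~~p = 1 − 0.447 = 0.553
(~(q -> q) <-> q) -> ~~p = min(1, 1 − 0.143 + 0.553) = min(1, 1.410) = 1.000
((~(q -> q) <-> q) -> ~~p) -> q = min(1, 1 − 1.000 + 0.857) = min(1, 0.857) = 0.857
q -> r = min(1, 1 − 0.857 + 0.608) = min(1, 0.751) = 0.751
(q -> r) <-> r = 1 − |0.751 − 0.608| = 1 − 0.143 = 0.857
q -> ((q -> r) <-> r) = min(1, 1 − 0.857 + 0.857) = min(1, 1.000) = 1.000
p <-> (q -> ((q -> r) <-> r)) = 1 − |0.553 − 1.000| = 1 − 0.447 = 0.553
(((~(q -> q) <-> q) -> ~~p) -> q) <-> (p <-> (q -> ((q -> r) <-> r))) = 1 − |0.857 − 0.553| = 1 − 0.304 = 0.696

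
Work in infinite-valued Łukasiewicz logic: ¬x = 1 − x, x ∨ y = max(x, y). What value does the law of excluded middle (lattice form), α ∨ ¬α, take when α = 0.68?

¬α = 1 − 0.68 = 0.32
α ∨ ¬α = max(0.68, 0.32) = 0.68
(The value 0.68 < 1 shows this instance is not satisfied; not a Ł∞-tautology — its value is max(a, 1−a).)

0.68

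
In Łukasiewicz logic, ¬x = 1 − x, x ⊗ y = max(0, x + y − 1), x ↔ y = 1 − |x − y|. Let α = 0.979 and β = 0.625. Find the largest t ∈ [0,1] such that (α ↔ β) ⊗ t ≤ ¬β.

0.729

α ↔ β = 1 − |0.979 − 0.625| = 1 − 0.354 = 0.646
So the left factor is α ↔ β = 0.646.
¬β = 1 − 0.625 = 0.375
So the right-hand bound is ¬β = 0.375.
The residuum of the Łukasiewicz t-norm gives the supremum: min(1, 1 − 0.646 + 0.375).
1 − 0.646 + 0.375 = 0.729, so t = min(1, 0.729) = 0.729.
Check: 0.646 ⊗ 0.729 = max(0, 0.375) = 0.375 ≤ 0.375.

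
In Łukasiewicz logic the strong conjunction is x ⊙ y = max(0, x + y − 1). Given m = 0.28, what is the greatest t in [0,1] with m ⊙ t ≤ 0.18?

0.90

The residuum of the Łukasiewicz t-norm gives the supremum: min(1, 1 − 0.28 + 0.18).
1 − 0.28 + 0.18 = 0.90, so t = min(1, 0.90) = 0.90.
Check: 0.28 ⊙ 0.90 = max(0, 0.18) = 0.18 ≤ 0.18.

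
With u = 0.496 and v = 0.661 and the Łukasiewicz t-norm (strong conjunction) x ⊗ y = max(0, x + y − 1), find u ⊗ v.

u ⊗ v = max(0, 0.496 + 0.661 − 1) = max(0, 0.157) = 0.157
For comparison, the Gödel (minimum) t-norm min(x, y) would give 0.496.

0.157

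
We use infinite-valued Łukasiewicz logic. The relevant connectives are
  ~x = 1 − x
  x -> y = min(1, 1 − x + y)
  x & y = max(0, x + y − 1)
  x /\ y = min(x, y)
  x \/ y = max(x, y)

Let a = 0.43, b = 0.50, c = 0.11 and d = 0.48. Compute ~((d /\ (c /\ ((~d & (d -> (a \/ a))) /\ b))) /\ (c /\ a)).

~d = 1 − 0.48 = 0.52
a \/ a = max(0.43, 0.43) = 0.43
d -> (a \/ a) = min(1, 1 − 0.48 + 0.43) = min(1, 0.95) = 0.95
~d & (d -> (a \/ a)) = max(0, 0.52 + 0.95 − 1) = max(0, 0.47) = 0.47
(~d & (d -> (a \/ a))) /\ b = min(0.47, 0.50) = 0.47
c /\ ((~d & (d -> (a \/ a))) /\ b) = min(0.11, 0.47) = 0.11
d /\ (c /\ ((~d & (d -> (a \/ a))) /\ b)) = min(0.48, 0.11) = 0.11
c /\ a = min(0.11, 0.43) = 0.11
(d /\ (c /\ ((~d & (d -> (a \/ a))) /\ b))) /\ (c /\ a) = min(0.11, 0.11) = 0.11
~((d /\ (c /\ ((~d & (d -> (a \/ a))) /\ b))) /\ (c /\ a)) = 1 − 0.11 = 0.89

0.89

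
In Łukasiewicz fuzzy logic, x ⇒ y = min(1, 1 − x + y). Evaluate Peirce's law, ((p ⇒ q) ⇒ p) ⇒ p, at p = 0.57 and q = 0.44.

0.87

p ⇒ q = min(1, 1 − 0.57 + 0.44) = min(1, 0.87) = 0.87
(p ⇒ q) ⇒ p = min(1, 1 − 0.87 + 0.57) = min(1, 0.70) = 0.70
((p ⇒ q) ⇒ p) ⇒ p = min(1, 1 − 0.70 + 0.57) = min(1, 0.87) = 0.87
(The value 0.87 < 1 shows this instance is not satisfied; not a Ł∞-tautology in general.)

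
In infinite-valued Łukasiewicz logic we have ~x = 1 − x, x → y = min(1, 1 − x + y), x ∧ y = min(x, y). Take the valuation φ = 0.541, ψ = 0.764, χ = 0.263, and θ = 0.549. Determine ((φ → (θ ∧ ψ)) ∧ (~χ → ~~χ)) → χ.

0.737

θ ∧ ψ = min(0.549, 0.764) = 0.549
φ → (θ ∧ ψ) = min(1, 1 − 0.541 + 0.549) = min(1, 1.008) = 1.000
~χ = 1 − 0.263 = 0.737
~~χ = 1 − 0.737 = 0.263
~χ → ~~χ = min(1, 1 − 0.737 + 0.263) = min(1, 0.526) = 0.526
(φ → (θ ∧ ψ)) ∧ (~χ → ~~χ) = min(1.000, 0.526) = 0.526
((φ → (θ ∧ ψ)) ∧ (~χ → ~~χ)) → χ = min(1, 1 − 0.526 + 0.263) = min(1, 0.737) = 0.737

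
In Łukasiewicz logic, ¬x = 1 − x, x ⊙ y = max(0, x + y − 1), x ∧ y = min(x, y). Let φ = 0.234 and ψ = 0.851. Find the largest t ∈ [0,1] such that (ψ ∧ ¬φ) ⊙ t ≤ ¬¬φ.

0.468

¬φ = 1 − 0.234 = 0.766
ψ ∧ ¬φ = min(0.851, 0.766) = 0.766
So the left factor is ψ ∧ ¬φ = 0.766.
¬¬φ = 1 − 0.766 = 0.234
So the right-hand bound is ¬¬φ = 0.234.
The residuum of the Łukasiewicz t-norm gives the supremum: min(1, 1 − 0.766 + 0.234).
1 − 0.766 + 0.234 = 0.468, so t = min(1, 0.468) = 0.468.
Check: 0.766 ⊙ 0.468 = max(0, 0.234) = 0.234 ≤ 0.234.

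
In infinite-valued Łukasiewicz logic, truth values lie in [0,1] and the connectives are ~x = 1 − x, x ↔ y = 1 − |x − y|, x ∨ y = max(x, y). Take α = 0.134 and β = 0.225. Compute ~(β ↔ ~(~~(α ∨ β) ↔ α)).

α ∨ β = max(0.134, 0.225) = 0.225
~(α ∨ β) = 1 − 0.225 = 0.775
~~(α ∨ β) = 1 − 0.775 = 0.225
~~(α ∨ β) ↔ α = 1 − |0.225 − 0.134| = 1 − 0.091 = 0.909
~(~~(α ∨ β) ↔ α) = 1 − 0.909 = 0.091
β ↔ ~(~~(α ∨ β) ↔ α) = 1 − |0.225 − 0.091| = 1 − 0.134 = 0.866
~(β ↔ ~(~~(α ∨ β) ↔ α)) = 1 − 0.866 = 0.134

0.134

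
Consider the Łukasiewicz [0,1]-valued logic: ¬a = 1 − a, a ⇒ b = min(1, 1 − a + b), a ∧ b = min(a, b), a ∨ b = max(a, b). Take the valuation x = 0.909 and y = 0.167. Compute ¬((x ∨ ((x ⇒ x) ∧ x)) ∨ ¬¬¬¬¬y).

0.091

x ⇒ x = min(1, 1 − 0.909 + 0.909) = min(1, 1.000) = 1.000
(x ⇒ x) ∧ x = min(1.000, 0.909) = 0.909
x ∨ ((x ⇒ x) ∧ x) = max(0.909, 0.909) = 0.909
¬y = 1 − 0.167 = 0.833
¬¬y = 1 − 0.833 = 0.167
¬¬¬y = 1 − 0.167 = 0.833
¬¬¬¬y = 1 − 0.833 = 0.167
¬¬¬¬¬y = 1 − 0.167 = 0.833
(x ∨ ((x ⇒ x) ∧ x)) ∨ ¬¬¬¬¬y = max(0.909, 0.833) = 0.909
¬((x ∨ ((x ⇒ x) ∧ x)) ∨ ¬¬¬¬¬y) = 1 − 0.909 = 0.091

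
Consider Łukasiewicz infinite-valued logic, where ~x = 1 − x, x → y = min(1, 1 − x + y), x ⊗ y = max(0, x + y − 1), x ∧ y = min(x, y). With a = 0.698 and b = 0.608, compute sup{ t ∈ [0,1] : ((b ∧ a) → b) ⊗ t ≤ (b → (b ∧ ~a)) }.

0.694

b ∧ a = min(0.608, 0.698) = 0.608
(b ∧ a) → b = min(1, 1 − 0.608 + 0.608) = min(1, 1.000) = 1.000
So the left factor is (b ∧ a) → b = 1.000.
~a = 1 − 0.698 = 0.302
b ∧ ~a = min(0.608, 0.302) = 0.302
b → (b ∧ ~a) = min(1, 1 − 0.608 + 0.302) = min(1, 0.694) = 0.694
So the right-hand bound is b → (b ∧ ~a) = 0.694.
The residuum of the Łukasiewicz t-norm gives the supremum: min(1, 1 − 1.000 + 0.694).
1 − 1.000 + 0.694 = 0.694, so t = min(1, 0.694) = 0.694.
Check: 1.000 ⊗ 0.694 = max(0, 0.694) = 0.694 ≤ 0.694.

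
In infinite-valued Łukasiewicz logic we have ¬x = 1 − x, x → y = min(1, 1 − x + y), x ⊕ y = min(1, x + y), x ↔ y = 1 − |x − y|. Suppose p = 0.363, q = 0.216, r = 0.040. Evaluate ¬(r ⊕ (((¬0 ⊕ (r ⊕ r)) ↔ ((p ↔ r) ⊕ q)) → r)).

¬0 = 1 − 0.000 = 1.000
r ⊕ r = min(1, 0.040 + 0.040) = min(1, 0.080) = 0.080
¬0 ⊕ (r ⊕ r) = min(1, 1.000 + 0.080) = min(1, 1.080) = 1.000
p ↔ r = 1 − |0.363 − 0.040| = 1 − 0.323 = 0.677
(p ↔ r) ⊕ q = min(1, 0.677 + 0.216) = min(1, 0.893) = 0.893
(¬0 ⊕ (r ⊕ r)) ↔ ((p ↔ r) ⊕ q) = 1 − |1.000 − 0.893| = 1 − 0.107 = 0.893
((¬0 ⊕ (r ⊕ r)) ↔ ((p ↔ r) ⊕ q)) → r = min(1, 1 − 0.893 + 0.040) = min(1, 0.147) = 0.147
r ⊕ (((¬0 ⊕ (r ⊕ r)) ↔ ((p ↔ r) ⊕ q)) → r) = min(1, 0.040 + 0.147) = min(1, 0.187) = 0.187
¬(r ⊕ (((¬0 ⊕ (r ⊕ r)) ↔ ((p ↔ r) ⊕ q)) → r)) = 1 − 0.187 = 0.813

0.813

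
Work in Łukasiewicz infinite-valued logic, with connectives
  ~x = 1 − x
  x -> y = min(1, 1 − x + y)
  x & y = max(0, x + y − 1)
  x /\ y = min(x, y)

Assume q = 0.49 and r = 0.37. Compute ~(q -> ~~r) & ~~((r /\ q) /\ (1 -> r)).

0.00

~r = 1 − 0.37 = 0.63
~~r = 1 − 0.63 = 0.37
q -> ~~r = min(1, 1 − 0.49 + 0.37) = min(1, 0.88) = 0.88
~(q -> ~~r) = 1 − 0.88 = 0.12
r /\ q = min(0.37, 0.49) = 0.37
1 -> r = min(1, 1 − 1.00 + 0.37) = min(1, 0.37) = 0.37
(r /\ q) /\ (1 -> r) = min(0.37, 0.37) = 0.37
~((r /\ q) /\ (1 -> r)) = 1 − 0.37 = 0.63
~~((r /\ q) /\ (1 -> r)) = 1 − 0.63 = 0.37
~(q -> ~~r) & ~~((r /\ q) /\ (1 -> r)) = max(0, 0.12 + 0.37 − 1) = max(0, -0.51) = 0.00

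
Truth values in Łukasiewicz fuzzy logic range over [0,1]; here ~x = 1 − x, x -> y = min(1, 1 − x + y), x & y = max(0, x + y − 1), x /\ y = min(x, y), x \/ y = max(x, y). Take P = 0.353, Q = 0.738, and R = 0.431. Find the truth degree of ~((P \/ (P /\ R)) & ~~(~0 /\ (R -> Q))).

0.647

P /\ R = min(0.353, 0.431) = 0.353
P \/ (P /\ R) = max(0.353, 0.353) = 0.353
~0 = 1 − 0.000 = 1.000
R -> Q = min(1, 1 − 0.431 + 0.738) = min(1, 1.307) = 1.000
~0 /\ (R -> Q) = min(1.000, 1.000) = 1.000
~(~0 /\ (R -> Q)) = 1 − 1.000 = 0.000
~~(~0 /\ (R -> Q)) = 1 − 0.000 = 1.000
(P \/ (P /\ R)) & ~~(~0 /\ (R -> Q)) = max(0, 0.353 + 1.000 − 1) = max(0, 0.353) = 0.353
~((P \/ (P /\ R)) & ~~(~0 /\ (R -> Q))) = 1 − 0.353 = 0.647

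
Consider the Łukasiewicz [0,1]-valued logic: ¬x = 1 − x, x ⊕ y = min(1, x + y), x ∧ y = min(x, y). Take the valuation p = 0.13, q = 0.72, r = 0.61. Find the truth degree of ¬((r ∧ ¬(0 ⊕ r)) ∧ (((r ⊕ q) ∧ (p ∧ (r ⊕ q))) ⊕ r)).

0 ⊕ r = min(1, 0.00 + 0.61) = min(1, 0.61) = 0.61
¬(0 ⊕ r) = 1 − 0.61 = 0.39
r ∧ ¬(0 ⊕ r) = min(0.61, 0.39) = 0.39
r ⊕ q = min(1, 0.61 + 0.72) = min(1, 1.33) = 1.00
p ∧ (r ⊕ q) = min(0.13, 1.00) = 0.13
(r ⊕ q) ∧ (p ∧ (r ⊕ q)) = min(1.00, 0.13) = 0.13
((r ⊕ q) ∧ (p ∧ (r ⊕ q))) ⊕ r = min(1, 0.13 + 0.61) = min(1, 0.74) = 0.74
(r ∧ ¬(0 ⊕ r)) ∧ (((r ⊕ q) ∧ (p ∧ (r ⊕ q))) ⊕ r) = min(0.39, 0.74) = 0.39
¬((r ∧ ¬(0 ⊕ r)) ∧ (((r ⊕ q) ∧ (p ∧ (r ⊕ q))) ⊕ r)) = 1 − 0.39 = 0.61

0.61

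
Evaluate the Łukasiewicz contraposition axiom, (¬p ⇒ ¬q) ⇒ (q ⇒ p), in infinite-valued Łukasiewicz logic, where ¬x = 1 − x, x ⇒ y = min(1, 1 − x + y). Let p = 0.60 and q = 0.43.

¬p = 1 − 0.60 = 0.40
¬q = 1 − 0.43 = 0.57
¬p ⇒ ¬q = min(1, 1 − 0.40 + 0.57) = min(1, 1.17) = 1.00
q ⇒ p = min(1, 1 − 0.43 + 0.60) = min(1, 1.17) = 1.00
(¬p ⇒ ¬q) ⇒ (q ⇒ p) = min(1, 1 − 1.00 + 1.00) = min(1, 1.00) = 1.00
(As expected: an axiom of Ł∞, always 1.)

1.00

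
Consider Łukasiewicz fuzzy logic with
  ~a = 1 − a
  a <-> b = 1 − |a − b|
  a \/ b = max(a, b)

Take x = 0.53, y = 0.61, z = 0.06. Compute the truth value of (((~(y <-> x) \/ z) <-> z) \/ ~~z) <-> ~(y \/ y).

0.41

y <-> x = 1 − |0.61 − 0.53| = 1 − 0.08 = 0.92
~(y <-> x) = 1 − 0.92 = 0.08
~(y <-> x) \/ z = max(0.08, 0.06) = 0.08
(~(y <-> x) \/ z) <-> z = 1 − |0.08 − 0.06| = 1 − 0.02 = 0.98
~z = 1 − 0.06 = 0.94
~~z = 1 − 0.94 = 0.06
((~(y <-> x) \/ z) <-> z) \/ ~~z = max(0.98, 0.06) = 0.98
y \/ y = max(0.61, 0.61) = 0.61
~(y \/ y) = 1 − 0.61 = 0.39
(((~(y <-> x) \/ z) <-> z) \/ ~~z) <-> ~(y \/ y) = 1 − |0.98 − 0.39| = 1 − 0.59 = 0.41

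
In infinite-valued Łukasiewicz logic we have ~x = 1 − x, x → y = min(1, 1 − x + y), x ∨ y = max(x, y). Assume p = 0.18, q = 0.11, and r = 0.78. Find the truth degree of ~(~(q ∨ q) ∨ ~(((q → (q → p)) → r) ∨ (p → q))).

q ∨ q = max(0.11, 0.11) = 0.11
~(q ∨ q) = 1 − 0.11 = 0.89
q → p = min(1, 1 − 0.11 + 0.18) = min(1, 1.07) = 1.00
q → (q → p) = min(1, 1 − 0.11 + 1.00) = min(1, 1.89) = 1.00
(q → (q → p)) → r = min(1, 1 − 1.00 + 0.78) = min(1, 0.78) = 0.78
p → q = min(1, 1 − 0.18 + 0.11) = min(1, 0.93) = 0.93
((q → (q → p)) → r) ∨ (p → q) = max(0.78, 0.93) = 0.93
~(((q → (q → p)) → r) ∨ (p → q)) = 1 − 0.93 = 0.07
~(q ∨ q) ∨ ~(((q → (q → p)) → r) ∨ (p → q)) = max(0.89, 0.07) = 0.89
~(~(q ∨ q) ∨ ~(((q → (q → p)) → r) ∨ (p → q))) = 1 − 0.89 = 0.11

0.11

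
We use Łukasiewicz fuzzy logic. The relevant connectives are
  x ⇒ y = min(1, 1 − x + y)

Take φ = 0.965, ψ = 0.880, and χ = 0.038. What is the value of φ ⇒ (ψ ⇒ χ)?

ψ ⇒ χ = min(1, 1 − 0.880 + 0.038) = min(1, 0.158) = 0.158
φ ⇒ (ψ ⇒ χ) = min(1, 1 − 0.965 + 0.158) = min(1, 0.193) = 0.193

0.193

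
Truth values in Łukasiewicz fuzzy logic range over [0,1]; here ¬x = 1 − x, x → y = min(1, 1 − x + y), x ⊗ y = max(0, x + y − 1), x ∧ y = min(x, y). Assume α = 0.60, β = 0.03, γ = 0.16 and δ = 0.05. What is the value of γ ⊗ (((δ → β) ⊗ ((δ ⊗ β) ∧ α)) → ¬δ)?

δ → β = min(1, 1 − 0.05 + 0.03) = min(1, 0.98) = 0.98
δ ⊗ β = max(0, 0.05 + 0.03 − 1) = max(0, -0.92) = 0.00
(δ ⊗ β) ∧ α = min(0.00, 0.60) = 0.00
(δ → β) ⊗ ((δ ⊗ β) ∧ α) = max(0, 0.98 + 0.00 − 1) = max(0, -0.02) = 0.00
¬δ = 1 − 0.05 = 0.95
((δ → β) ⊗ ((δ ⊗ β) ∧ α)) → ¬δ = min(1, 1 − 0.00 + 0.95) = min(1, 1.95) = 1.00
γ ⊗ (((δ → β) ⊗ ((δ ⊗ β) ∧ α)) → ¬δ) = max(0, 0.16 + 1.00 − 1) = max(0, 0.16) = 0.16

0.16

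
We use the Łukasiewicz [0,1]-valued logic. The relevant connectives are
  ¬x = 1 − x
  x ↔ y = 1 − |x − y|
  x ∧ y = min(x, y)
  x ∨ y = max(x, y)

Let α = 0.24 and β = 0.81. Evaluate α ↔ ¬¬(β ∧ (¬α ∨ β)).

0.43

¬α = 1 − 0.24 = 0.76
¬α ∨ β = max(0.76, 0.81) = 0.81
β ∧ (¬α ∨ β) = min(0.81, 0.81) = 0.81
¬(β ∧ (¬α ∨ β)) = 1 − 0.81 = 0.19
¬¬(β ∧ (¬α ∨ β)) = 1 − 0.19 = 0.81
α ↔ ¬¬(β ∧ (¬α ∨ β)) = 1 − |0.24 − 0.81| = 1 − 0.57 = 0.43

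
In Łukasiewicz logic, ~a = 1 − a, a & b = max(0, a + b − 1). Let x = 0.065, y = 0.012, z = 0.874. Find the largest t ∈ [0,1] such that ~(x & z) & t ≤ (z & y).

x & z = max(0, 0.065 + 0.874 − 1) = max(0, -0.061) = 0.000
~(x & z) = 1 − 0.000 = 1.000
So the left factor is ~(x & z) = 1.000.
z & y = max(0, 0.874 + 0.012 − 1) = max(0, -0.114) = 0.000
So the right-hand bound is z & y = 0.000.
The residuum of the Łukasiewicz t-norm gives the supremum: min(1, 1 − 1.000 + 0.000).
1 − 1.000 + 0.000 = 0.000, so t = min(1, 0.000) = 0.000.
Check: 1.000 & 0.000 = max(0, 0.000) = 0.000 ≤ 0.000.

0.000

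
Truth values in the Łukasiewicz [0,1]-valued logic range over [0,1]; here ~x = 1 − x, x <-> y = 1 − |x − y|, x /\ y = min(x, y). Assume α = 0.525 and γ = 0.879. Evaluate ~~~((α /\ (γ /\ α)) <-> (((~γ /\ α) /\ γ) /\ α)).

0.404

γ /\ α = min(0.879, 0.525) = 0.525
α /\ (γ /\ α) = min(0.525, 0.525) = 0.525
~γ = 1 − 0.879 = 0.121
~γ /\ α = min(0.121, 0.525) = 0.121
(~γ /\ α) /\ γ = min(0.121, 0.879) = 0.121
((~γ /\ α) /\ γ) /\ α = min(0.121, 0.525) = 0.121
(α /\ (γ /\ α)) <-> (((~γ /\ α) /\ γ) /\ α) = 1 − |0.525 − 0.121| = 1 − 0.404 = 0.596
~((α /\ (γ /\ α)) <-> (((~γ /\ α) /\ γ) /\ α)) = 1 − 0.596 = 0.404
~~((α /\ (γ /\ α)) <-> (((~γ /\ α) /\ γ) /\ α)) = 1 − 0.404 = 0.596
~~~((α /\ (γ /\ α)) <-> (((~γ /\ α) /\ γ) /\ α)) = 1 − 0.596 = 0.404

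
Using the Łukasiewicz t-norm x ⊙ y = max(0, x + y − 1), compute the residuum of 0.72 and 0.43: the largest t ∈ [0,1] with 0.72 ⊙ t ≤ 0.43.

0.71

The residuum of the Łukasiewicz t-norm gives the supremum: min(1, 1 − 0.72 + 0.43).
1 − 0.72 + 0.43 = 0.71, so t = min(1, 0.71) = 0.71.
Check: 0.72 ⊙ 0.71 = max(0, 0.43) = 0.43 ≤ 0.43.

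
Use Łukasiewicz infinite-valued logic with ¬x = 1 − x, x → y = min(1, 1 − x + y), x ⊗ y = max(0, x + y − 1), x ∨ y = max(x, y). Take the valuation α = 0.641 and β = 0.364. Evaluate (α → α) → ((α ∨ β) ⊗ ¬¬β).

0.005

α → α = min(1, 1 − 0.641 + 0.641) = min(1, 1.000) = 1.000
α ∨ β = max(0.641, 0.364) = 0.641
¬β = 1 − 0.364 = 0.636
¬¬β = 1 − 0.636 = 0.364
(α ∨ β) ⊗ ¬¬β = max(0, 0.641 + 0.364 − 1) = max(0, 0.005) = 0.005
(α → α) → ((α ∨ β) ⊗ ¬¬β) = min(1, 1 − 1.000 + 0.005) = min(1, 0.005) = 0.005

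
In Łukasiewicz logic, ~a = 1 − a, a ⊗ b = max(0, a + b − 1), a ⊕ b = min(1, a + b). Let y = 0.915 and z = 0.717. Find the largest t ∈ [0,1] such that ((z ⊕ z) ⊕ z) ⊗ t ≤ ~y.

z ⊕ z = min(1, 0.717 + 0.717) = min(1, 1.434) = 1.000
(z ⊕ z) ⊕ z = min(1, 1.000 + 0.717) = min(1, 1.717) = 1.000
So the left factor is (z ⊕ z) ⊕ z = 1.000.
~y = 1 − 0.915 = 0.085
So the right-hand bound is ~y = 0.085.
The residuum of the Łukasiewicz t-norm gives the supremum: min(1, 1 − 1.000 + 0.085).
1 − 1.000 + 0.085 = 0.085, so t = min(1, 0.085) = 0.085.
Check: 1.000 ⊗ 0.085 = max(0, 0.085) = 0.085 ≤ 0.085.

0.085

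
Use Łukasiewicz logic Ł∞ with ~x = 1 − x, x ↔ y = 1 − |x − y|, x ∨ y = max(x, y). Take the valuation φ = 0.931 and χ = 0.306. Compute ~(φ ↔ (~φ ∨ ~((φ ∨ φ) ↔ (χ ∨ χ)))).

0.306

~φ = 1 − 0.931 = 0.069
φ ∨ φ = max(0.931, 0.931) = 0.931
χ ∨ χ = max(0.306, 0.306) = 0.306
(φ ∨ φ) ↔ (χ ∨ χ) = 1 − |0.931 − 0.306| = 1 − 0.625 = 0.375
~((φ ∨ φ) ↔ (χ ∨ χ)) = 1 − 0.375 = 0.625
~φ ∨ ~((φ ∨ φ) ↔ (χ ∨ χ)) = max(0.069, 0.625) = 0.625
φ ↔ (~φ ∨ ~((φ ∨ φ) ↔ (χ ∨ χ))) = 1 − |0.931 − 0.625| = 1 − 0.306 = 0.694
~(φ ↔ (~φ ∨ ~((φ ∨ φ) ↔ (χ ∨ χ)))) = 1 − 0.694 = 0.306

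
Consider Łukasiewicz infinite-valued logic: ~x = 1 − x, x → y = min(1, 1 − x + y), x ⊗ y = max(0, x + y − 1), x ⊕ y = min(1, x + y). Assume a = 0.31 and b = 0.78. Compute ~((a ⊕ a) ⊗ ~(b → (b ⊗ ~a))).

1.00

a ⊕ a = min(1, 0.31 + 0.31) = min(1, 0.62) = 0.62
~a = 1 − 0.31 = 0.69
b ⊗ ~a = max(0, 0.78 + 0.69 − 1) = max(0, 0.47) = 0.47
b → (b ⊗ ~a) = min(1, 1 − 0.78 + 0.47) = min(1, 0.69) = 0.69
~(b → (b ⊗ ~a)) = 1 − 0.69 = 0.31
(a ⊕ a) ⊗ ~(b → (b ⊗ ~a)) = max(0, 0.62 + 0.31 − 1) = max(0, -0.07) = 0.00
~((a ⊕ a) ⊗ ~(b → (b ⊗ ~a))) = 1 − 0.00 = 1.00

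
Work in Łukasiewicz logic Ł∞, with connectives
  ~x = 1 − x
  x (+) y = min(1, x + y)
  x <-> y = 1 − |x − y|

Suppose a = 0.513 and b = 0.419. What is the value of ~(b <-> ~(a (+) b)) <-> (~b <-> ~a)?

0.445

a (+) b = min(1, 0.513 + 0.419) = min(1, 0.932) = 0.932
~(a (+) b) = 1 − 0.932 = 0.068
b <-> ~(a (+) b) = 1 − |0.419 − 0.068| = 1 − 0.351 = 0.649
~(b <-> ~(a (+) b)) = 1 − 0.649 = 0.351
~b = 1 − 0.419 = 0.581
~a = 1 − 0.513 = 0.487
~b <-> ~a = 1 − |0.581 − 0.487| = 1 − 0.094 = 0.906
~(b <-> ~(a (+) b)) <-> (~b <-> ~a) = 1 − |0.351 − 0.906| = 1 − 0.555 = 0.445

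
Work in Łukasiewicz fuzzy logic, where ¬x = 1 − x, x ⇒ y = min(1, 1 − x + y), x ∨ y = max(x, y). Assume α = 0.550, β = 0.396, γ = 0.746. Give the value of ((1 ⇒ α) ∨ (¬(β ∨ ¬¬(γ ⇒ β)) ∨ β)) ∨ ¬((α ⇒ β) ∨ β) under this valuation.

0.550

1 ⇒ α = min(1, 1 − 1.000 + 0.550) = min(1, 0.550) = 0.550
γ ⇒ β = min(1, 1 − 0.746 + 0.396) = min(1, 0.650) = 0.650
¬(γ ⇒ β) = 1 − 0.650 = 0.350
¬¬(γ ⇒ β) = 1 − 0.350 = 0.650
β ∨ ¬¬(γ ⇒ β) = max(0.396, 0.650) = 0.650
¬(β ∨ ¬¬(γ ⇒ β)) = 1 − 0.650 = 0.350
¬(β ∨ ¬¬(γ ⇒ β)) ∨ β = max(0.350, 0.396) = 0.396
(1 ⇒ α) ∨ (¬(β ∨ ¬¬(γ ⇒ β)) ∨ β) = max(0.550, 0.396) = 0.550
α ⇒ β = min(1, 1 − 0.550 + 0.396) = min(1, 0.846) = 0.846
(α ⇒ β) ∨ β = max(0.846, 0.396) = 0.846
¬((α ⇒ β) ∨ β) = 1 − 0.846 = 0.154
((1 ⇒ α) ∨ (¬(β ∨ ¬¬(γ ⇒ β)) ∨ β)) ∨ ¬((α ⇒ β) ∨ β) = max(0.550, 0.154) = 0.550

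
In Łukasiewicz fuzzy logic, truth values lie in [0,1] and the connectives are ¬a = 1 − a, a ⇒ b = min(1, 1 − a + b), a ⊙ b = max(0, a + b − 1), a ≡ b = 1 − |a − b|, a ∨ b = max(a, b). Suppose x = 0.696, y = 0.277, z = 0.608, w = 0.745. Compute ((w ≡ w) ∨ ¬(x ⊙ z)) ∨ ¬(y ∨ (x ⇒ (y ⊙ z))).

1.000

w ≡ w = 1 − |0.745 − 0.745| = 1 − 0.000 = 1.000
x ⊙ z = max(0, 0.696 + 0.608 − 1) = max(0, 0.304) = 0.304
¬(x ⊙ z) = 1 − 0.304 = 0.696
(w ≡ w) ∨ ¬(x ⊙ z) = max(1.000, 0.696) = 1.000
y ⊙ z = max(0, 0.277 + 0.608 − 1) = max(0, -0.115) = 0.000
x ⇒ (y ⊙ z) = min(1, 1 − 0.696 + 0.000) = min(1, 0.304) = 0.304
y ∨ (x ⇒ (y ⊙ z)) = max(0.277, 0.304) = 0.304
¬(y ∨ (x ⇒ (y ⊙ z))) = 1 − 0.304 = 0.696
((w ≡ w) ∨ ¬(x ⊙ z)) ∨ ¬(y ∨ (x ⇒ (y ⊙ z))) = max(1.000, 0.696) = 1.000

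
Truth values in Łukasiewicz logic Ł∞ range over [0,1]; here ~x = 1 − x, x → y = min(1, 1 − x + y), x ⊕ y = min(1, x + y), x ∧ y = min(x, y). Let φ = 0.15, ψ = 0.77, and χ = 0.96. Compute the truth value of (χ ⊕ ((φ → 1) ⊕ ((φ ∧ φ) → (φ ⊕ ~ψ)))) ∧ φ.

0.15

φ → 1 = min(1, 1 − 0.15 + 1.00) = min(1, 1.85) = 1.00
φ ∧ φ = min(0.15, 0.15) = 0.15
~ψ = 1 − 0.77 = 0.23
φ ⊕ ~ψ = min(1, 0.15 + 0.23) = min(1, 0.38) = 0.38
(φ ∧ φ) → (φ ⊕ ~ψ) = min(1, 1 − 0.15 + 0.38) = min(1, 1.23) = 1.00
(φ → 1) ⊕ ((φ ∧ φ) → (φ ⊕ ~ψ)) = min(1, 1.00 + 1.00) = min(1, 2.00) = 1.00
χ ⊕ ((φ → 1) ⊕ ((φ ∧ φ) → (φ ⊕ ~ψ))) = min(1, 0.96 + 1.00) = min(1, 1.96) = 1.00
(χ ⊕ ((φ → 1) ⊕ ((φ ∧ φ) → (φ ⊕ ~ψ)))) ∧ φ = min(1.00, 0.15) = 0.15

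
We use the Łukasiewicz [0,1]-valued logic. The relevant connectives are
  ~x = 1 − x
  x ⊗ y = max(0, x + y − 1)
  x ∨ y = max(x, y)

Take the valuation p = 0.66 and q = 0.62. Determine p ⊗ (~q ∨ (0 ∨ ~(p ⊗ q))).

0.38

~q = 1 − 0.62 = 0.38
p ⊗ q = max(0, 0.66 + 0.62 − 1) = max(0, 0.28) = 0.28
~(p ⊗ q) = 1 − 0.28 = 0.72
0 ∨ ~(p ⊗ q) = max(0.00, 0.72) = 0.72
~q ∨ (0 ∨ ~(p ⊗ q)) = max(0.38, 0.72) = 0.72
p ⊗ (~q ∨ (0 ∨ ~(p ⊗ q))) = max(0, 0.66 + 0.72 − 1) = max(0, 0.38) = 0.38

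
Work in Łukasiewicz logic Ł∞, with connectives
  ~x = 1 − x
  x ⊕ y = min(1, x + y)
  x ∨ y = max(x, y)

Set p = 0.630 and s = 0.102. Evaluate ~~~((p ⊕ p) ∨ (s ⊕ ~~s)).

p ⊕ p = min(1, 0.630 + 0.630) = min(1, 1.260) = 1.000
~s = 1 − 0.102 = 0.898
~~s = 1 − 0.898 = 0.102
s ⊕ ~~s = min(1, 0.102 + 0.102) = min(1, 0.204) = 0.204
(p ⊕ p) ∨ (s ⊕ ~~s) = max(1.000, 0.204) = 1.000
~((p ⊕ p) ∨ (s ⊕ ~~s)) = 1 − 1.000 = 0.000
~~((p ⊕ p) ∨ (s ⊕ ~~s)) = 1 − 0.000 = 1.000
~~~((p ⊕ p) ∨ (s ⊕ ~~s)) = 1 − 1.000 = 0.000

0.000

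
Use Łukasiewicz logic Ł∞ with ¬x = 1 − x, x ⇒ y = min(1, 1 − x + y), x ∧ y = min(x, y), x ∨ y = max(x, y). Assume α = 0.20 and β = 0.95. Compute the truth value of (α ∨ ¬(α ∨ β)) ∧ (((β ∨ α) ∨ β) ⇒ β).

α ∨ β = max(0.20, 0.95) = 0.95
¬(α ∨ β) = 1 − 0.95 = 0.05
α ∨ ¬(α ∨ β) = max(0.20, 0.05) = 0.20
β ∨ α = max(0.95, 0.20) = 0.95
(β ∨ α) ∨ β = max(0.95, 0.95) = 0.95
((β ∨ α) ∨ β) ⇒ β = min(1, 1 − 0.95 + 0.95) = min(1, 1.00) = 1.00
(α ∨ ¬(α ∨ β)) ∧ (((β ∨ α) ∨ β) ⇒ β) = min(0.20, 1.00) = 0.20

0.20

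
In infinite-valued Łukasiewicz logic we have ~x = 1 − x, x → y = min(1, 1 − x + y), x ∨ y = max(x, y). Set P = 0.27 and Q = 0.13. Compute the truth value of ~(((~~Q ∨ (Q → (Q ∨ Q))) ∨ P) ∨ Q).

0.00

~Q = 1 − 0.13 = 0.87
~~Q = 1 − 0.87 = 0.13
Q ∨ Q = max(0.13, 0.13) = 0.13
Q → (Q ∨ Q) = min(1, 1 − 0.13 + 0.13) = min(1, 1.00) = 1.00
~~Q ∨ (Q → (Q ∨ Q)) = max(0.13, 1.00) = 1.00
(~~Q ∨ (Q → (Q ∨ Q))) ∨ P = max(1.00, 0.27) = 1.00
((~~Q ∨ (Q → (Q ∨ Q))) ∨ P) ∨ Q = max(1.00, 0.13) = 1.00
~(((~~Q ∨ (Q → (Q ∨ Q))) ∨ P) ∨ Q) = 1 − 1.00 = 0.00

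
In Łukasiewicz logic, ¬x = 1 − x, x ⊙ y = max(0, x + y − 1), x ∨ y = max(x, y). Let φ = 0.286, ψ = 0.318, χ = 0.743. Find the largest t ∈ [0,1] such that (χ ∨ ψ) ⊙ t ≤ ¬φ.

0.971

χ ∨ ψ = max(0.743, 0.318) = 0.743
So the left factor is χ ∨ ψ = 0.743.
¬φ = 1 − 0.286 = 0.714
So the right-hand bound is ¬φ = 0.714.
The residuum of the Łukasiewicz t-norm gives the supremum: min(1, 1 − 0.743 + 0.714).
1 − 0.743 + 0.714 = 0.971, so t = min(1, 0.971) = 0.971.
Check: 0.743 ⊙ 0.971 = max(0, 0.714) = 0.714 ≤ 0.714.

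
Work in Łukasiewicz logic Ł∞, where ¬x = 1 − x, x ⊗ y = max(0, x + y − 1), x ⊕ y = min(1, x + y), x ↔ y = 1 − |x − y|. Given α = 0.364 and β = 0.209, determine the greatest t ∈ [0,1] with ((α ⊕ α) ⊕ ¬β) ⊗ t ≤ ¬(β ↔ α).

0.155

α ⊕ α = min(1, 0.364 + 0.364) = min(1, 0.728) = 0.728
¬β = 1 − 0.209 = 0.791
(α ⊕ α) ⊕ ¬β = min(1, 0.728 + 0.791) = min(1, 1.519) = 1.000
So the left factor is (α ⊕ α) ⊕ ¬β = 1.000.
β ↔ α = 1 − |0.209 − 0.364| = 1 − 0.155 = 0.845
¬(β ↔ α) = 1 − 0.845 = 0.155
So the right-hand bound is ¬(β ↔ α) = 0.155.
The residuum of the Łukasiewicz t-norm gives the supremum: min(1, 1 − 1.000 + 0.155).
1 − 1.000 + 0.155 = 0.155, so t = min(1, 0.155) = 0.155.
Check: 1.000 ⊗ 0.155 = max(0, 0.155) = 0.155 ≤ 0.155.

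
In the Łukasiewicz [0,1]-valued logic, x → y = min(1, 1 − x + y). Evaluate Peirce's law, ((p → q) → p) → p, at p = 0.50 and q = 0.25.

0.75

p → q = min(1, 1 − 0.50 + 0.25) = min(1, 0.75) = 0.75
(p → q) → p = min(1, 1 − 0.75 + 0.50) = min(1, 0.75) = 0.75
((p → q) → p) → p = min(1, 1 − 0.75 + 0.50) = min(1, 0.75) = 0.75
(The value 0.75 < 1 shows this instance is not satisfied; not a Ł∞-tautology in general.)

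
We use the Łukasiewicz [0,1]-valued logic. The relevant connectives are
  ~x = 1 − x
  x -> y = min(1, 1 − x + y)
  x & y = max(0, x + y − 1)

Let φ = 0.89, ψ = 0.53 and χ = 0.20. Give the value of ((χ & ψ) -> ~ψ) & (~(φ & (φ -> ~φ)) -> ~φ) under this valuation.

0.22

χ & ψ = max(0, 0.20 + 0.53 − 1) = max(0, -0.27) = 0.00
~ψ = 1 − 0.53 = 0.47
(χ & ψ) -> ~ψ = min(1, 1 − 0.00 + 0.47) = min(1, 1.47) = 1.00
~φ = 1 − 0.89 = 0.11
φ -> ~φ = min(1, 1 − 0.89 + 0.11) = min(1, 0.22) = 0.22
φ & (φ -> ~φ) = max(0, 0.89 + 0.22 − 1) = max(0, 0.11) = 0.11
~(φ & (φ -> ~φ)) = 1 − 0.11 = 0.89
~(φ & (φ -> ~φ)) -> ~φ = min(1, 1 − 0.89 + 0.11) = min(1, 0.22) = 0.22
((χ & ψ) -> ~ψ) & (~(φ & (φ -> ~φ)) -> ~φ) = max(0, 1.00 + 0.22 − 1) = max(0, 0.22) = 0.22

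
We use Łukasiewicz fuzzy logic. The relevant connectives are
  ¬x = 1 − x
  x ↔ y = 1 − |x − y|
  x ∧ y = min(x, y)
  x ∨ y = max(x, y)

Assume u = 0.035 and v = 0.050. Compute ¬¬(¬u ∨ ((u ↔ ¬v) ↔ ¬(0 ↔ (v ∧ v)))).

¬u = 1 − 0.035 = 0.965
¬v = 1 − 0.050 = 0.950
u ↔ ¬v = 1 − |0.035 − 0.950| = 1 − 0.915 = 0.085
v ∧ v = min(0.050, 0.050) = 0.050
0 ↔ (v ∧ v) = 1 − |0.000 − 0.050| = 1 − 0.050 = 0.950
¬(0 ↔ (v ∧ v)) = 1 − 0.950 = 0.050
(u ↔ ¬v) ↔ ¬(0 ↔ (v ∧ v)) = 1 − |0.085 − 0.050| = 1 − 0.035 = 0.965
¬u ∨ ((u ↔ ¬v) ↔ ¬(0 ↔ (v ∧ v))) = max(0.965, 0.965) = 0.965
¬(¬u ∨ ((u ↔ ¬v) ↔ ¬(0 ↔ (v ∧ v)))) = 1 − 0.965 = 0.035
¬¬(¬u ∨ ((u ↔ ¬v) ↔ ¬(0 ↔ (v ∧ v)))) = 1 − 0.035 = 0.965

0.965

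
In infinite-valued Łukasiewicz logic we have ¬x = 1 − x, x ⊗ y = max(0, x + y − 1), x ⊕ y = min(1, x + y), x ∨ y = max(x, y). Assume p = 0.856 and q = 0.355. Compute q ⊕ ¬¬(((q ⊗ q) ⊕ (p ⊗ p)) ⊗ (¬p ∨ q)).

q ⊗ q = max(0, 0.355 + 0.355 − 1) = max(0, -0.290) = 0.000
p ⊗ p = max(0, 0.856 + 0.856 − 1) = max(0, 0.712) = 0.712
(q ⊗ q) ⊕ (p ⊗ p) = min(1, 0.000 + 0.712) = min(1, 0.712) = 0.712
¬p = 1 − 0.856 = 0.144
¬p ∨ q = max(0.144, 0.355) = 0.355
((q ⊗ q) ⊕ (p ⊗ p)) ⊗ (¬p ∨ q) = max(0, 0.712 + 0.355 − 1) = max(0, 0.067) = 0.067
¬(((q ⊗ q) ⊕ (p ⊗ p)) ⊗ (¬p ∨ q)) = 1 − 0.067 = 0.933
¬¬(((q ⊗ q) ⊕ (p ⊗ p)) ⊗ (¬p ∨ q)) = 1 − 0.933 = 0.067
q ⊕ ¬¬(((q ⊗ q) ⊕ (p ⊗ p)) ⊗ (¬p ∨ q)) = min(1, 0.355 + 0.067) = min(1, 0.422) = 0.422

0.422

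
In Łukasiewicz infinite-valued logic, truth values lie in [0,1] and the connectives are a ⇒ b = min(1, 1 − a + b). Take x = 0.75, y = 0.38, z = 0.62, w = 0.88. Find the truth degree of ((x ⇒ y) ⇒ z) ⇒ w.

x ⇒ y = min(1, 1 − 0.75 + 0.38) = min(1, 0.63) = 0.63
(x ⇒ y) ⇒ z = min(1, 1 − 0.63 + 0.62) = min(1, 0.99) = 0.99
((x ⇒ y) ⇒ z) ⇒ w = min(1, 1 − 0.99 + 0.88) = min(1, 0.89) = 0.89

0.89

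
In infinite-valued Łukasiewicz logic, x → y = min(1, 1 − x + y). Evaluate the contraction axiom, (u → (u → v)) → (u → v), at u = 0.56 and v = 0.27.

0.71

u → v = min(1, 1 − 0.56 + 0.27) = min(1, 0.71) = 0.71
u → (u → v) = min(1, 1 − 0.56 + 0.71) = min(1, 1.15) = 1.00
(u → (u → v)) → (u → v) = min(1, 1 − 1.00 + 0.71) = min(1, 0.71) = 0.71
(The value 0.71 < 1 shows this instance is not satisfied; fails in Ł∞ (the t-norm is not idempotent).)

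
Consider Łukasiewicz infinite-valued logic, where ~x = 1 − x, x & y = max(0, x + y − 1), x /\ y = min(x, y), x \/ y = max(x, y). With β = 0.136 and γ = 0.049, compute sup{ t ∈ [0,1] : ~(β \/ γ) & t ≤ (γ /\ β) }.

0.185

β \/ γ = max(0.136, 0.049) = 0.136
~(β \/ γ) = 1 − 0.136 = 0.864
So the left factor is ~(β \/ γ) = 0.864.
γ /\ β = min(0.049, 0.136) = 0.049
So the right-hand bound is γ /\ β = 0.049.
The residuum of the Łukasiewicz t-norm gives the supremum: min(1, 1 − 0.864 + 0.049).
1 − 0.864 + 0.049 = 0.185, so t = min(1, 0.185) = 0.185.
Check: 0.864 & 0.185 = max(0, 0.049) = 0.049 ≤ 0.049.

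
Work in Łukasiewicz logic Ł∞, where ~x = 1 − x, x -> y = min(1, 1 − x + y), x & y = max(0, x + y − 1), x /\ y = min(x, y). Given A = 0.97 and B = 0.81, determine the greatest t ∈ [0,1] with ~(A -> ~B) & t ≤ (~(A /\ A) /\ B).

0.25

~B = 1 − 0.81 = 0.19
A -> ~B = min(1, 1 − 0.97 + 0.19) = min(1, 0.22) = 0.22
~(A -> ~B) = 1 − 0.22 = 0.78
So the left factor is ~(A -> ~B) = 0.78.
A /\ A = min(0.97, 0.97) = 0.97
~(A /\ A) = 1 − 0.97 = 0.03
~(A /\ A) /\ B = min(0.03, 0.81) = 0.03
So the right-hand bound is ~(A /\ A) /\ B = 0.03.
The residuum of the Łukasiewicz t-norm gives the supremum: min(1, 1 − 0.78 + 0.03).
1 − 0.78 + 0.03 = 0.25, so t = min(1, 0.25) = 0.25.
Check: 0.78 & 0.25 = max(0, 0.03) = 0.03 ≤ 0.03.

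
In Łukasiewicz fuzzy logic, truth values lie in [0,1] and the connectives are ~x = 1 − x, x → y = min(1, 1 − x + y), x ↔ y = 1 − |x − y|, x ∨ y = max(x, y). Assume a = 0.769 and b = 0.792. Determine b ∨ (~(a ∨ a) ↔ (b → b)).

a ∨ a = max(0.769, 0.769) = 0.769
~(a ∨ a) = 1 − 0.769 = 0.231
b → b = min(1, 1 − 0.792 + 0.792) = min(1, 1.000) = 1.000
~(a ∨ a) ↔ (b → b) = 1 − |0.231 − 1.000| = 1 − 0.769 = 0.231
b ∨ (~(a ∨ a) ↔ (b → b)) = max(0.792, 0.231) = 0.792

0.792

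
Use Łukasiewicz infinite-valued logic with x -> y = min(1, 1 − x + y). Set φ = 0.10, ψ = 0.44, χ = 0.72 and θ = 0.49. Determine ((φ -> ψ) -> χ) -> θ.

φ -> ψ = min(1, 1 − 0.10 + 0.44) = min(1, 1.34) = 1.00
(φ -> ψ) -> χ = min(1, 1 − 1.00 + 0.72) = min(1, 0.72) = 0.72
((φ -> ψ) -> χ) -> θ = min(1, 1 − 0.72 + 0.49) = min(1, 0.77) = 0.77

0.77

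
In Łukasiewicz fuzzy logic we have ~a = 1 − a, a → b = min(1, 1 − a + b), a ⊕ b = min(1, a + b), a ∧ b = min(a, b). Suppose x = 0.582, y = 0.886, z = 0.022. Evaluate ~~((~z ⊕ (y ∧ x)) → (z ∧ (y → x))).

~z = 1 − 0.022 = 0.978
y ∧ x = min(0.886, 0.582) = 0.582
~z ⊕ (y ∧ x) = min(1, 0.978 + 0.582) = min(1, 1.560) = 1.000
y → x = min(1, 1 − 0.886 + 0.582) = min(1, 0.696) = 0.696
z ∧ (y → x) = min(0.022, 0.696) = 0.022
(~z ⊕ (y ∧ x)) → (z ∧ (y → x)) = min(1, 1 − 1.000 + 0.022) = min(1, 0.022) = 0.022
~((~z ⊕ (y ∧ x)) → (z ∧ (y → x))) = 1 − 0.022 = 0.978
~~((~z ⊕ (y ∧ x)) → (z ∧ (y → x))) = 1 − 0.978 = 0.022

0.022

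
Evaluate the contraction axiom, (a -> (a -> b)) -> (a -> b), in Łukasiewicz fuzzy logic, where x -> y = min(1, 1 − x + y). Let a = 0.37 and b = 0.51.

1.00

a -> b = min(1, 1 − 0.37 + 0.51) = min(1, 1.14) = 1.00
a -> (a -> b) = min(1, 1 − 0.37 + 1.00) = min(1, 1.63) = 1.00
(a -> (a -> b)) -> (a -> b) = min(1, 1 − 1.00 + 1.00) = min(1, 1.00) = 1.00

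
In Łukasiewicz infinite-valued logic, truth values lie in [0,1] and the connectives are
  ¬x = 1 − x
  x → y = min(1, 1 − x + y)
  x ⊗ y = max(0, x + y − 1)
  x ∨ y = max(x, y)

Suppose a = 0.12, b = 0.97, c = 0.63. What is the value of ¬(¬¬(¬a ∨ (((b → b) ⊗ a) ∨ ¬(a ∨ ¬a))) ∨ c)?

0.12

¬a = 1 − 0.12 = 0.88
b → b = min(1, 1 − 0.97 + 0.97) = min(1, 1.00) = 1.00
(b → b) ⊗ a = max(0, 1.00 + 0.12 − 1) = max(0, 0.12) = 0.12
a ∨ ¬a = max(0.12, 0.88) = 0.88
¬(a ∨ ¬a) = 1 − 0.88 = 0.12
((b → b) ⊗ a) ∨ ¬(a ∨ ¬a) = max(0.12, 0.12) = 0.12
¬a ∨ (((b → b) ⊗ a) ∨ ¬(a ∨ ¬a)) = max(0.88, 0.12) = 0.88
¬(¬a ∨ (((b → b) ⊗ a) ∨ ¬(a ∨ ¬a))) = 1 − 0.88 = 0.12
¬¬(¬a ∨ (((b → b) ⊗ a) ∨ ¬(a ∨ ¬a))) = 1 − 0.12 = 0.88
¬¬(¬a ∨ (((b → b) ⊗ a) ∨ ¬(a ∨ ¬a))) ∨ c = max(0.88, 0.63) = 0.88
¬(¬¬(¬a ∨ (((b → b) ⊗ a) ∨ ¬(a ∨ ¬a))) ∨ c) = 1 − 0.88 = 0.12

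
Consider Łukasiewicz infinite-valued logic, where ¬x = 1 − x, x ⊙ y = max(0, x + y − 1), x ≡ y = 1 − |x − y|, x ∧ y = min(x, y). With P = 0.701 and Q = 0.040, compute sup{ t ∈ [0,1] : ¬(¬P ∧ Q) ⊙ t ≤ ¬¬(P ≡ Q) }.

0.379

¬P = 1 − 0.701 = 0.299
¬P ∧ Q = min(0.299, 0.040) = 0.040
¬(¬P ∧ Q) = 1 − 0.040 = 0.960
So the left factor is ¬(¬P ∧ Q) = 0.960.
P ≡ Q = 1 − |0.701 − 0.040| = 1 − 0.661 = 0.339
¬(P ≡ Q) = 1 − 0.339 = 0.661
¬¬(P ≡ Q) = 1 − 0.661 = 0.339
So the right-hand bound is ¬¬(P ≡ Q) = 0.339.
The residuum of the Łukasiewicz t-norm gives the supremum: min(1, 1 − 0.960 + 0.339).
1 − 0.960 + 0.339 = 0.379, so t = min(1, 0.379) = 0.379.
Check: 0.960 ⊙ 0.379 = max(0, 0.339) = 0.339 ≤ 0.339.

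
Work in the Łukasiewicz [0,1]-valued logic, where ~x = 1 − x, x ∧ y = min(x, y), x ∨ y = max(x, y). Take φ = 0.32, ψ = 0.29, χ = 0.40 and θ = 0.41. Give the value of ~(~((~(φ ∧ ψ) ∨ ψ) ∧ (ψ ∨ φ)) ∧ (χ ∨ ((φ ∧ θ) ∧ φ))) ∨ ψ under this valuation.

φ ∧ ψ = min(0.32, 0.29) = 0.29
~(φ ∧ ψ) = 1 − 0.29 = 0.71
~(φ ∧ ψ) ∨ ψ = max(0.71, 0.29) = 0.71
ψ ∨ φ = max(0.29, 0.32) = 0.32
(~(φ ∧ ψ) ∨ ψ) ∧ (ψ ∨ φ) = min(0.71, 0.32) = 0.32
~((~(φ ∧ ψ) ∨ ψ) ∧ (ψ ∨ φ)) = 1 − 0.32 = 0.68
φ ∧ θ = min(0.32, 0.41) = 0.32
(φ ∧ θ) ∧ φ = min(0.32, 0.32) = 0.32
χ ∨ ((φ ∧ θ) ∧ φ) = max(0.40, 0.32) = 0.40
~((~(φ ∧ ψ) ∨ ψ) ∧ (ψ ∨ φ)) ∧ (χ ∨ ((φ ∧ θ) ∧ φ)) = min(0.68, 0.40) = 0.40
~(~((~(φ ∧ ψ) ∨ ψ) ∧ (ψ ∨ φ)) ∧ (χ ∨ ((φ ∧ θ) ∧ φ))) = 1 − 0.40 = 0.60
~(~((~(φ ∧ ψ) ∨ ψ) ∧ (ψ ∨ φ)) ∧ (χ ∨ ((φ ∧ θ) ∧ φ))) ∨ ψ = max(0.60, 0.29) = 0.60

0.60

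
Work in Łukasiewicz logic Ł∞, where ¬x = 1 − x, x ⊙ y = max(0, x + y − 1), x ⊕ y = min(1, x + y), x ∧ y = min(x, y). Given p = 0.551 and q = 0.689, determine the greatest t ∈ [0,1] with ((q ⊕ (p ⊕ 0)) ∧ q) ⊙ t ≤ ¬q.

p ⊕ 0 = min(1, 0.551 + 0.000) = min(1, 0.551) = 0.551
q ⊕ (p ⊕ 0) = min(1, 0.689 + 0.551) = min(1, 1.240) = 1.000
(q ⊕ (p ⊕ 0)) ∧ q = min(1.000, 0.689) = 0.689
So the left factor is (q ⊕ (p ⊕ 0)) ∧ q = 0.689.
¬q = 1 − 0.689 = 0.311
So the right-hand bound is ¬q = 0.311.
The residuum of the Łukasiewicz t-norm gives the supremum: min(1, 1 − 0.689 + 0.311).
1 − 0.689 + 0.311 = 0.622, so t = min(1, 0.622) = 0.622.
Check: 0.689 ⊙ 0.622 = max(0, 0.311) = 0.311 ≤ 0.311.

0.622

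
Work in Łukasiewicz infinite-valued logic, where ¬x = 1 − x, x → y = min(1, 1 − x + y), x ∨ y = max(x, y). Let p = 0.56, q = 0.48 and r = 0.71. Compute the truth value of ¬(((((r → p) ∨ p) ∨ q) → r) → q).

r → p = min(1, 1 − 0.71 + 0.56) = min(1, 0.85) = 0.85
(r → p) ∨ p = max(0.85, 0.56) = 0.85
((r → p) ∨ p) ∨ q = max(0.85, 0.48) = 0.85
(((r → p) ∨ p) ∨ q) → r = min(1, 1 − 0.85 + 0.71) = min(1, 0.86) = 0.86
((((r → p) ∨ p) ∨ q) → r) → q = min(1, 1 − 0.86 + 0.48) = min(1, 0.62) = 0.62
¬(((((r → p) ∨ p) ∨ q) → r) → q) = 1 − 0.62 = 0.38

0.38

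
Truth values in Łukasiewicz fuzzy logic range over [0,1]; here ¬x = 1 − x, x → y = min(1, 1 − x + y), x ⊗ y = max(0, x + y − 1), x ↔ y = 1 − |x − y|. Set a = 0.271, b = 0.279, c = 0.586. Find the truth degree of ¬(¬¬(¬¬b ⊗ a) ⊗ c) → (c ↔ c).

¬b = 1 − 0.279 = 0.721
¬¬b = 1 − 0.721 = 0.279
¬¬b ⊗ a = max(0, 0.279 + 0.271 − 1) = max(0, -0.450) = 0.000
¬(¬¬b ⊗ a) = 1 − 0.000 = 1.000
¬¬(¬¬b ⊗ a) = 1 − 1.000 = 0.000
¬¬(¬¬b ⊗ a) ⊗ c = max(0, 0.000 + 0.586 − 1) = max(0, -0.414) = 0.000
¬(¬¬(¬¬b ⊗ a) ⊗ c) = 1 − 0.000 = 1.000
c ↔ c = 1 − |0.586 − 0.586| = 1 − 0.000 = 1.000
¬(¬¬(¬¬b ⊗ a) ⊗ c) → (c ↔ c) = min(1, 1 − 1.000 + 1.000) = min(1, 1.000) = 1.000

1.000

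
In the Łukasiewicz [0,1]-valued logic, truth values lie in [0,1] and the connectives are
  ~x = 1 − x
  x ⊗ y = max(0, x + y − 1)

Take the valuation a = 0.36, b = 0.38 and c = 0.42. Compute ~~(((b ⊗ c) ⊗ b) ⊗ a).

b ⊗ c = max(0, 0.38 + 0.42 − 1) = max(0, -0.20) = 0.00
(b ⊗ c) ⊗ b = max(0, 0.00 + 0.38 − 1) = max(0, -0.62) = 0.00
((b ⊗ c) ⊗ b) ⊗ a = max(0, 0.00 + 0.36 − 1) = max(0, -0.64) = 0.00
~(((b ⊗ c) ⊗ b) ⊗ a) = 1 − 0.00 = 1.00
~~(((b ⊗ c) ⊗ b) ⊗ a) = 1 − 1.00 = 0.00

0.00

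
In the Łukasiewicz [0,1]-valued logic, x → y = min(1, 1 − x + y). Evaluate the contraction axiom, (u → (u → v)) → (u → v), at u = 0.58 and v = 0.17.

0.59

u → v = min(1, 1 − 0.58 + 0.17) = min(1, 0.59) = 0.59
u → (u → v) = min(1, 1 − 0.58 + 0.59) = min(1, 1.01) = 1.00
(u → (u → v)) → (u → v) = min(1, 1 − 1.00 + 0.59) = min(1, 0.59) = 0.59
(The value 0.59 < 1 shows this instance is not satisfied; fails in Ł∞ (the t-norm is not idempotent).)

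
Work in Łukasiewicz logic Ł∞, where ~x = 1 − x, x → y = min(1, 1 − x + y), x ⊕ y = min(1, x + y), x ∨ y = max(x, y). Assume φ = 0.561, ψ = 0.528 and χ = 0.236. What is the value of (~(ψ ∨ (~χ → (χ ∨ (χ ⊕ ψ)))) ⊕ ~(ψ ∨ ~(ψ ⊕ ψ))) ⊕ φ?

1.000

~χ = 1 − 0.236 = 0.764
χ ⊕ ψ = min(1, 0.236 + 0.528) = min(1, 0.764) = 0.764
χ ∨ (χ ⊕ ψ) = max(0.236, 0.764) = 0.764
~χ → (χ ∨ (χ ⊕ ψ)) = min(1, 1 − 0.764 + 0.764) = min(1, 1.000) = 1.000
ψ ∨ (~χ → (χ ∨ (χ ⊕ ψ))) = max(0.528, 1.000) = 1.000
~(ψ ∨ (~χ → (χ ∨ (χ ⊕ ψ)))) = 1 − 1.000 = 0.000
ψ ⊕ ψ = min(1, 0.528 + 0.528) = min(1, 1.056) = 1.000
~(ψ ⊕ ψ) = 1 − 1.000 = 0.000
ψ ∨ ~(ψ ⊕ ψ) = max(0.528, 0.000) = 0.528
~(ψ ∨ ~(ψ ⊕ ψ)) = 1 − 0.528 = 0.472
~(ψ ∨ (~χ → (χ ∨ (χ ⊕ ψ)))) ⊕ ~(ψ ∨ ~(ψ ⊕ ψ)) = min(1, 0.000 + 0.472) = min(1, 0.472) = 0.472
(~(ψ ∨ (~χ → (χ ∨ (χ ⊕ ψ)))) ⊕ ~(ψ ∨ ~(ψ ⊕ ψ))) ⊕ φ = min(1, 0.472 + 0.561) = min(1, 1.033) = 1.000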